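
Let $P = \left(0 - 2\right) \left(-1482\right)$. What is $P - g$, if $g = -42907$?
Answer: $45871$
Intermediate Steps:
$P = 2964$ ($P = \left(-2\right) \left(-1482\right) = 2964$)
$P - g = 2964 - -42907 = 2964 + 42907 = 45871$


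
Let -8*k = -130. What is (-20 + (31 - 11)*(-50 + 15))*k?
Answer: -11700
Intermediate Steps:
k = 65/4 (k = -⅛*(-130) = 65/4 ≈ 16.250)
(-20 + (31 - 11)*(-50 + 15))*k = (-20 + (31 - 11)*(-50 + 15))*(65/4) = (-20 + 20*(-35))*(65/4) = (-20 - 700)*(65/4) = -720*65/4 = -11700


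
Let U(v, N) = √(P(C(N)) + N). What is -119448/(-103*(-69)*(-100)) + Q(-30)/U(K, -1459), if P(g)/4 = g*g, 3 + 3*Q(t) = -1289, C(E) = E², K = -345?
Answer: 9954/59225 - 1292*√18125131197585/54375393592755 ≈ 0.16797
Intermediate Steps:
Q(t) = -1292/3 (Q(t) = -1 + (⅓)*(-1289) = -1 - 1289/3 = -1292/3)
P(g) = 4*g² (P(g) = 4*(g*g) = 4*g²)
U(v, N) = √(N + 4*N⁴) (U(v, N) = √(4*(N²)² + N) = √(4*N⁴ + N) = √(N + 4*N⁴))
-119448/(-103*(-69)*(-100)) + Q(-30)/U(K, -1459) = -119448/(-103*(-69)*(-100)) - 1292/(3*√(-1459 + 4*(-1459)⁴)) = -119448/(7107*(-100)) - 1292/(3*√(-1459 + 4*4531282799761)) = -119448/(-710700) - 1292/(3*√(-1459 + 18125131199044)) = -119448*(-1/710700) - 1292*√18125131197585/18125131197585/3 = 9954/59225 - 1292*√18125131197585/54375393592755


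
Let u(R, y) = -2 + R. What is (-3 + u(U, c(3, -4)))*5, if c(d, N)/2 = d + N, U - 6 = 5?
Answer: 30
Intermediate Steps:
U = 11 (U = 6 + 5 = 11)
c(d, N) = 2*N + 2*d (c(d, N) = 2*(d + N) = 2*(N + d) = 2*N + 2*d)
(-3 + u(U, c(3, -4)))*5 = (-3 + (-2 + 11))*5 = (-3 + 9)*5 = 6*5 = 30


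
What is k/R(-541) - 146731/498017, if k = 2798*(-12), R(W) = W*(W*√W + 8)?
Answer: -966858988215623/3281633311166965 + 33576*I*√541/158340485 ≈ -0.29463 + 0.0049321*I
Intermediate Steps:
R(W) = W*(8 + W^(3/2)) (R(W) = W*(W^(3/2) + 8) = W*(8 + W^(3/2)))
k = -33576
k/R(-541) - 146731/498017 = -33576/((-541)^(5/2) + 8*(-541)) - 146731/498017 = -33576/(292681*I*√541 - 4328) - 146731*1/498017 = -33576/(-4328 + 292681*I*√541) - 11287/38309 = -11287/38309 - 33576/(-4328 + 292681*I*√541)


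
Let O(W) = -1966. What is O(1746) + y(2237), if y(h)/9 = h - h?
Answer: -1966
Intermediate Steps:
y(h) = 0 (y(h) = 9*(h - h) = 9*0 = 0)
O(1746) + y(2237) = -1966 + 0 = -1966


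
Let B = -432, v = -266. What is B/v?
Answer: 216/133 ≈ 1.6241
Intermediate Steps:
B/v = -432/(-266) = -432*(-1/266) = 216/133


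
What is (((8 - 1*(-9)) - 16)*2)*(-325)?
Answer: -650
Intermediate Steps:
(((8 - 1*(-9)) - 16)*2)*(-325) = (((8 + 9) - 16)*2)*(-325) = ((17 - 16)*2)*(-325) = (1*2)*(-325) = 2*(-325) = -650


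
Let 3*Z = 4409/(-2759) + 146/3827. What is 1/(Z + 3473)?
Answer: 118637/411964614 ≈ 0.00028798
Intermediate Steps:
Z = -61687/118637 (Z = (4409/(-2759) + 146/3827)/3 = (4409*(-1/2759) + 146*(1/3827))/3 = (-4409/2759 + 146/3827)/3 = (1/3)*(-185061/118637) = -61687/118637 ≈ -0.51996)
1/(Z + 3473) = 1/(-61687/118637 + 3473) = 1/(411964614/118637) = 118637/411964614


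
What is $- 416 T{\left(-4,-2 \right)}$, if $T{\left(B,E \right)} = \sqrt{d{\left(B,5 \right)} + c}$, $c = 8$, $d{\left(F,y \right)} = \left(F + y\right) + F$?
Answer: $- 416 \sqrt{5} \approx -930.2$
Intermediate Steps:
$d{\left(F,y \right)} = y + 2 F$
$T{\left(B,E \right)} = \sqrt{13 + 2 B}$ ($T{\left(B,E \right)} = \sqrt{\left(5 + 2 B\right) + 8} = \sqrt{13 + 2 B}$)
$- 416 T{\left(-4,-2 \right)} = - 416 \sqrt{13 + 2 \left(-4\right)} = - 416 \sqrt{13 - 8} = - 416 \sqrt{5}$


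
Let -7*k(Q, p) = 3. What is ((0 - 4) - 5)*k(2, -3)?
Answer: 27/7 ≈ 3.8571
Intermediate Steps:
k(Q, p) = -3/7 (k(Q, p) = -1/7*3 = -3/7)
((0 - 4) - 5)*k(2, -3) = ((0 - 4) - 5)*(-3/7) = (-4 - 5)*(-3/7) = -9*(-3/7) = 27/7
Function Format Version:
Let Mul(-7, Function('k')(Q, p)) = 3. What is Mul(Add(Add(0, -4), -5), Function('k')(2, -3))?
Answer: Rational(27, 7) ≈ 3.8571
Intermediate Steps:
Function('k')(Q, p) = Rational(-3, 7) (Function('k')(Q, p) = Mul(Rational(-1, 7), 3) = Rational(-3, 7))
Mul(Add(Add(0, -4), -5), Function('k')(2, -3)) = Mul(Add(Add(0, -4), -5), Rational(-3, 7)) = Mul(Add(-4, -5), Rational(-3, 7)) = Mul(-9, Rational(-3, 7)) = Rational(27, 7)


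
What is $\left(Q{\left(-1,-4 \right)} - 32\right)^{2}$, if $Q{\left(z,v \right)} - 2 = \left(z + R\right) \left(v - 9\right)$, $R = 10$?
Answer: $21609$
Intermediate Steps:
$Q{\left(z,v \right)} = 2 + \left(-9 + v\right) \left(10 + z\right)$ ($Q{\left(z,v \right)} = 2 + \left(z + 10\right) \left(v - 9\right) = 2 + \left(10 + z\right) \left(-9 + v\right) = 2 + \left(-9 + v\right) \left(10 + z\right)$)
$\left(Q{\left(-1,-4 \right)} - 32\right)^{2} = \left(\left(-88 - -9 + 10 \left(-4\right) - -4\right) - 32\right)^{2} = \left(\left(-88 + 9 - 40 + 4\right) - 32\right)^{2} = \left(-115 - 32\right)^{2} = \left(-147\right)^{2} = 21609$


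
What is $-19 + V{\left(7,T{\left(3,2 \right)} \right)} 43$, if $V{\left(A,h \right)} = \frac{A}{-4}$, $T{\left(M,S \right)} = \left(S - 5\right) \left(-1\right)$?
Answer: $- \frac{377}{4} \approx -94.25$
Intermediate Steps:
$T{\left(M,S \right)} = 5 - S$ ($T{\left(M,S \right)} = \left(-5 + S\right) \left(-1\right) = 5 - S$)
$V{\left(A,h \right)} = - \frac{A}{4}$ ($V{\left(A,h \right)} = A \left(- \frac{1}{4}\right) = - \frac{A}{4}$)
$-19 + V{\left(7,T{\left(3,2 \right)} \right)} 43 = -19 + \left(- \frac{1}{4}\right) 7 \cdot 43 = -19 - \frac{301}{4} = - \frac{377}{4}$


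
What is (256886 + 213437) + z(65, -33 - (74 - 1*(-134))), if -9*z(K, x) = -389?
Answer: 4233296/9 ≈ 4.7037e+5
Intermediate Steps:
z(K, x) = 389/9 (z(K, x) = -⅑*(-389) = 389/9)
(256886 + 213437) + z(65, -33 - (74 - 1*(-134))) = (256886 + 213437) + 389/9 = 470323 + 389/9 = 4233296/9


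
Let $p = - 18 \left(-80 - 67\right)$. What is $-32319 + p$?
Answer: $-29673$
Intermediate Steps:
$p = 2646$ ($p = \left(-18\right) \left(-147\right) = 2646$)
$-32319 + p = -32319 + 2646 = -29673$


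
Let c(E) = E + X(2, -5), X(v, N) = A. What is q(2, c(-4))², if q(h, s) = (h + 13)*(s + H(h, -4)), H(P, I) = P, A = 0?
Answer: 900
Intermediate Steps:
X(v, N) = 0
c(E) = E (c(E) = E + 0 = E)
q(h, s) = (13 + h)*(h + s) (q(h, s) = (h + 13)*(s + h) = (13 + h)*(h + s))
q(2, c(-4))² = (2² + 13*2 + 13*(-4) + 2*(-4))² = (4 + 26 - 52 - 8)² = (-30)² = 900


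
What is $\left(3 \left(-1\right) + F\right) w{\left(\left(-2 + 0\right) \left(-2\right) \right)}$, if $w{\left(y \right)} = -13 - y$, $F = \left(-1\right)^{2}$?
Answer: $34$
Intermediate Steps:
$F = 1$
$\left(3 \left(-1\right) + F\right) w{\left(\left(-2 + 0\right) \left(-2\right) \right)} = \left(3 \left(-1\right) + 1\right) \left(-13 - \left(-2 + 0\right) \left(-2\right)\right) = \left(-3 + 1\right) \left(-13 - \left(-2\right) \left(-2\right)\right) = - 2 \left(-13 - 4\right) = \left(-2\right) \left(-17\right) = 34$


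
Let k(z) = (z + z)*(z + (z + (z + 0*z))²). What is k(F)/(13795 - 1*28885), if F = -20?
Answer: 6320/1509 ≈ 4.1882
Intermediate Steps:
k(z) = 2*z*(z + 4*z²) (k(z) = (2*z)*(z + (z + (z + 0))²) = (2*z)*(z + (z + z)²) = (2*z)*(z + (2*z)²) = (2*z)*(z + 4*z²) = 2*z*(z + 4*z²))
k(F)/(13795 - 1*28885) = ((-20)²*(2 + 8*(-20)))/(13795 - 1*28885) = (400*(2 - 160))/(13795 - 28885) = (400*(-158))/(-15090) = -63200*(-1/15090) = 6320/1509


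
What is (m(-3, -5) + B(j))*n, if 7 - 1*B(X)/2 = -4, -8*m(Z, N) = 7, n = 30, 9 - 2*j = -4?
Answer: 2535/4 ≈ 633.75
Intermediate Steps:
j = 13/2 (j = 9/2 - 1/2*(-4) = 9/2 + 2 = 13/2 ≈ 6.5000)
m(Z, N) = -7/8 (m(Z, N) = -1/8*7 = -7/8)
B(X) = 22 (B(X) = 14 - 2*(-4) = 14 + 8 = 22)
(m(-3, -5) + B(j))*n = (-7/8 + 22)*30 = (169/8)*30 = 2535/4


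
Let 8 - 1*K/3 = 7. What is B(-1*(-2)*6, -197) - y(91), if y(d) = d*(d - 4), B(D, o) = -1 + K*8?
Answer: -7894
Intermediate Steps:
K = 3 (K = 24 - 3*7 = 24 - 21 = 3)
B(D, o) = 23 (B(D, o) = -1 + 3*8 = -1 + 24 = 23)
y(d) = d*(-4 + d)
B(-1*(-2)*6, -197) - y(91) = 23 - 91*(-4 + 91) = 23 - 91*87 = 23 - 1*7917 = 23 - 7917 = -7894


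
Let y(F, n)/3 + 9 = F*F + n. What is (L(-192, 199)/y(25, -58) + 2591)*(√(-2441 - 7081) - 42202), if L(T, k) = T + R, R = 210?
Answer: -10169162728/93 + 5542172*I*√2/31 ≈ -1.0935e+8 + 2.5283e+5*I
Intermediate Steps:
y(F, n) = -27 + 3*n + 3*F² (y(F, n) = -27 + 3*(F*F + n) = -27 + 3*(F² + n) = -27 + 3*(n + F²) = -27 + (3*n + 3*F²) = -27 + 3*n + 3*F²)
L(T, k) = 210 + T (L(T, k) = T + 210 = 210 + T)
(L(-192, 199)/y(25, -58) + 2591)*(√(-2441 - 7081) - 42202) = ((210 - 192)/(-27 + 3*(-58) + 3*25²) + 2591)*(√(-2441 - 7081) - 42202) = (18/(-27 - 174 + 3*625) + 2591)*(√(-9522) - 42202) = (18/(-27 - 174 + 1875) + 2591)*(69*I*√2 - 42202) = (18/1674 + 2591)*(-42202 + 69*I*√2) = (18*(1/1674) + 2591)*(-42202 + 69*I*√2) = (1/93 + 2591)*(-42202 + 69*I*√2) = 240964*(-42202 + 69*I*√2)/93 = -10169162728/93 + 5542172*I*√2/31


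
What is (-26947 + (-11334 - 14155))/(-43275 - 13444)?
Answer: 52436/56719 ≈ 0.92449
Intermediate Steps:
(-26947 + (-11334 - 14155))/(-43275 - 13444) = (-26947 - 25489)/(-56719) = -52436*(-1/56719) = 52436/56719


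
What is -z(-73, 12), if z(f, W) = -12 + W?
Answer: 0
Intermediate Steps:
-z(-73, 12) = -(-12 + 12) = -1*0 = 0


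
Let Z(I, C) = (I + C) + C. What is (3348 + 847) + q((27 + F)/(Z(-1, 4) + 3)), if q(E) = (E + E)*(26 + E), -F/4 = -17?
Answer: 9739/2 ≈ 4869.5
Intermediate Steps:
F = 68 (F = -4*(-17) = 68)
Z(I, C) = I + 2*C (Z(I, C) = (C + I) + C = I + 2*C)
q(E) = 2*E*(26 + E) (q(E) = (2*E)*(26 + E) = 2*E*(26 + E))
(3348 + 847) + q((27 + F)/(Z(-1, 4) + 3)) = (3348 + 847) + 2*((27 + 68)/((-1 + 2*4) + 3))*(26 + (27 + 68)/((-1 + 2*4) + 3)) = 4195 + 2*(95/((-1 + 8) + 3))*(26 + 95/((-1 + 8) + 3)) = 4195 + 2*(95/(7 + 3))*(26 + 95/(7 + 3)) = 4195 + 2*(95/10)*(26 + 95/10) = 4195 + 2*(95*(1/10))*(26 + 95*(1/10)) = 4195 + 2*(19/2)*(26 + 19/2) = 4195 + 2*(19/2)*(71/2) = 4195 + 1349/2 = 9739/2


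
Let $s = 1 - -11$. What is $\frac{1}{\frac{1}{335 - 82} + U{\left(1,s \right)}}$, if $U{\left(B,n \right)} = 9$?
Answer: $\frac{253}{2278} \approx 0.11106$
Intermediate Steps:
$s = 12$ ($s = 1 + 11 = 12$)
$\frac{1}{\frac{1}{335 - 82} + U{\left(1,s \right)}} = \frac{1}{\frac{1}{335 - 82} + 9} = \frac{1}{\frac{1}{253} + 9} = \frac{1}{\frac{2278}{253}} = \frac{253}{2278}$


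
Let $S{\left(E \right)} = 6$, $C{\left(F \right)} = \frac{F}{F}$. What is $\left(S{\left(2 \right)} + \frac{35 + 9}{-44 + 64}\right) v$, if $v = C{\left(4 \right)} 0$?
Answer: $0$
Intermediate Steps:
$C{\left(F \right)} = 1$
$v = 0$ ($v = 1 \cdot 0 = 0$)
$\left(S{\left(2 \right)} + \frac{35 + 9}{-44 + 64}\right) v = \left(6 + \frac{35 + 9}{-44 + 64}\right) 0 = \left(6 + \frac{44}{20}\right) 0 = \left(6 + 44 \cdot \frac{1}{20}\right) 0 = \left(6 + \frac{11}{5}\right) 0 = \frac{41}{5} \cdot 0 = 0$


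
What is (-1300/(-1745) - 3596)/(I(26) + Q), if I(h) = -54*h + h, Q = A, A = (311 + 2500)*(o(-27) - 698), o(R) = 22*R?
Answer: 627372/633991655 ≈ 0.00098956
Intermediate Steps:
A = -3631812 (A = (311 + 2500)*(22*(-27) - 698) = 2811*(-594 - 698) = 2811*(-1292) = -3631812)
Q = -3631812
I(h) = -53*h
(-1300/(-1745) - 3596)/(I(26) + Q) = (-1300/(-1745) - 3596)/(-53*26 - 3631812) = (-1300*(-1/1745) - 3596)/(-1378 - 3631812) = (260/349 - 3596)/(-3633190) = -1254744/349*(-1/3633190) = 627372/633991655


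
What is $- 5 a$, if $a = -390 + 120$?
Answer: $1350$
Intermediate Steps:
$a = -270$
$- 5 a = \left(-5\right) \left(-270\right) = 1350$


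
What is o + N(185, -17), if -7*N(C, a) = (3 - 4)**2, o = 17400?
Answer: 121799/7 ≈ 17400.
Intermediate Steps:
N(C, a) = -1/7 (N(C, a) = -(3 - 4)**2/7 = -1/7*(-1)**2 = -1/7*1 = -1/7)
o + N(185, -17) = 17400 - 1/7 = 121799/7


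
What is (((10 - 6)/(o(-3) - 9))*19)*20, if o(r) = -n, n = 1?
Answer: -152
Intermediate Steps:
o(r) = -1 (o(r) = -1*1 = -1)
(((10 - 6)/(o(-3) - 9))*19)*20 = (((10 - 6)/(-1 - 9))*19)*20 = ((4/(-10))*19)*20 = ((4*(-1/10))*19)*20 = -2/5*19*20 = -38/5*20 = -152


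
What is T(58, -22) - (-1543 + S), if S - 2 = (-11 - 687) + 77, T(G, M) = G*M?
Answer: 886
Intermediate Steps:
S = -619 (S = 2 + ((-11 - 687) + 77) = 2 + (-698 + 77) = 2 - 621 = -619)
T(58, -22) - (-1543 + S) = 58*(-22) - (-1543 - 619) = -1276 - 1*(-2162) = -1276 + 2162 = 886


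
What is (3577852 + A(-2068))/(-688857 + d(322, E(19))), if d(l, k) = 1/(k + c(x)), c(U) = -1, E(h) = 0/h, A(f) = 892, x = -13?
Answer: -1789372/344429 ≈ -5.1952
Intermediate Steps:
E(h) = 0
d(l, k) = 1/(-1 + k) (d(l, k) = 1/(k - 1) = 1/(-1 + k))
(3577852 + A(-2068))/(-688857 + d(322, E(19))) = (3577852 + 892)/(-688857 + 1/(-1 + 0)) = 3578744/(-688857 + 1/(-1)) = 3578744/(-688857 - 1) = 3578744/(-688858) = 3578744*(-1/688858) = -1789372/344429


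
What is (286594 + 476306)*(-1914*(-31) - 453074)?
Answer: -300384246000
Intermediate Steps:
(286594 + 476306)*(-1914*(-31) - 453074) = 762900*(59334 - 453074) = 762900*(-393740) = -300384246000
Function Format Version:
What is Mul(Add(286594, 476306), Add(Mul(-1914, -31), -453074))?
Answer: -300384246000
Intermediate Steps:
Mul(Add(286594, 476306), Add(Mul(-1914, -31), -453074)) = Mul(762900, Add(59334, -453074)) = Mul(762900, -393740) = -300384246000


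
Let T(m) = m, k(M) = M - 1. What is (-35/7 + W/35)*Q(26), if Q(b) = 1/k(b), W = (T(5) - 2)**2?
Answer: -166/875 ≈ -0.18971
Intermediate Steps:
k(M) = -1 + M
W = 9 (W = (5 - 2)**2 = 3**2 = 9)
Q(b) = 1/(-1 + b)
(-35/7 + W/35)*Q(26) = (-35/7 + 9/35)/(-1 + 26) = (-35*1/7 + 9*(1/35))/25 = (-5 + 9/35)*(1/25) = -166/35*1/25 = -166/875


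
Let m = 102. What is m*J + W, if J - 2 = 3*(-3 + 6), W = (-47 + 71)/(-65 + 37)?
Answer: 7848/7 ≈ 1121.1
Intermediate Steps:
W = -6/7 (W = 24/(-28) = 24*(-1/28) = -6/7 ≈ -0.85714)
J = 11 (J = 2 + 3*(-3 + 6) = 2 + 3*3 = 2 + 9 = 11)
m*J + W = 102*11 - 6/7 = 1122 - 6/7 = 7848/7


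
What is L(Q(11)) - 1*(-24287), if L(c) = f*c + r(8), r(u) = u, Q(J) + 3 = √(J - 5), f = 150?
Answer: 23845 + 150*√6 ≈ 24212.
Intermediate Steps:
Q(J) = -3 + √(-5 + J) (Q(J) = -3 + √(J - 5) = -3 + √(-5 + J))
L(c) = 8 + 150*c (L(c) = 150*c + 8 = 8 + 150*c)
L(Q(11)) - 1*(-24287) = (8 + 150*(-3 + √(-5 + 11))) - 1*(-24287) = (8 + 150*(-3 + √6)) + 24287 = (8 + (-450 + 150*√6)) + 24287 = (-442 + 150*√6) + 24287 = 23845 + 150*√6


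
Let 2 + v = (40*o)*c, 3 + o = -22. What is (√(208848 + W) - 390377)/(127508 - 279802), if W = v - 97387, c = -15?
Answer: 390377/152294 - 3*√14051/152294 ≈ 2.5610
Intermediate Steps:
o = -25 (o = -3 - 22 = -25)
v = 14998 (v = -2 + (40*(-25))*(-15) = -2 - 1000*(-15) = -2 + 15000 = 14998)
W = -82389 (W = 14998 - 97387 = -82389)
(√(208848 + W) - 390377)/(127508 - 279802) = (√(208848 - 82389) - 390377)/(127508 - 279802) = (√126459 - 390377)/(-152294) = (3*√14051 - 390377)*(-1/152294) = (-390377 + 3*√14051)*(-1/152294) = 390377/152294 - 3*√14051/152294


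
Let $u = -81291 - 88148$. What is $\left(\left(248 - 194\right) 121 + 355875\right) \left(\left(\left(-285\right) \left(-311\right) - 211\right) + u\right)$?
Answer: $-29360565135$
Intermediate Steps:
$u = -169439$ ($u = -81291 - 88148 = -169439$)
$\left(\left(248 - 194\right) 121 + 355875\right) \left(\left(\left(-285\right) \left(-311\right) - 211\right) + u\right) = \left(\left(248 - 194\right) 121 + 355875\right) \left(\left(\left(-285\right) \left(-311\right) - 211\right) - 169439\right) = \left(54 \cdot 121 + 355875\right) \left(\left(88635 - 211\right) - 169439\right) = \left(6534 + 355875\right) \left(88424 - 169439\right) = 362409 \left(-81015\right) = -29360565135$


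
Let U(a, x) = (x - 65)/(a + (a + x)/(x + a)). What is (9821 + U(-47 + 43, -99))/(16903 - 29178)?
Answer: -29627/36825 ≈ -0.80453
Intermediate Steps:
U(a, x) = (-65 + x)/(1 + a) (U(a, x) = (-65 + x)/(a + (a + x)/(a + x)) = (-65 + x)/(a + 1) = (-65 + x)/(1 + a))
(9821 + U(-47 + 43, -99))/(16903 - 29178) = (9821 + (-65 - 99)/(1 + (-47 + 43)))/(16903 - 29178) = (9821 - 164/(1 - 4))/(-12275) = (9821 - 164/(-3))*(-1/12275) = (9821 - ⅓*(-164))*(-1/12275) = (9821 + 164/3)*(-1/12275) = (29627/3)*(-1/12275) = -29627/36825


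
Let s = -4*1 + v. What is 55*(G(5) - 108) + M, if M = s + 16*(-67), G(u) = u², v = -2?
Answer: -5643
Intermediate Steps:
s = -6 (s = -4*1 - 2 = -4 - 2 = -6)
M = -1078 (M = -6 + 16*(-67) = -6 - 1072 = -1078)
55*(G(5) - 108) + M = 55*(5² - 108) - 1078 = 55*(25 - 108) - 1078 = 55*(-83) - 1078 = -4565 - 1078 = -5643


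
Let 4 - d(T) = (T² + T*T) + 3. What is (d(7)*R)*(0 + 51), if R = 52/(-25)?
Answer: 257244/25 ≈ 10290.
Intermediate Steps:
d(T) = 1 - 2*T² (d(T) = 4 - ((T² + T*T) + 3) = 4 - ((T² + T²) + 3) = 4 - (2*T² + 3) = 4 - (3 + 2*T²) = 4 + (-3 - 2*T²) = 1 - 2*T²)
R = -52/25 (R = 52*(-1/25) = -52/25 ≈ -2.0800)
(d(7)*R)*(0 + 51) = ((1 - 2*7²)*(-52/25))*(0 + 51) = ((1 - 2*49)*(-52/25))*51 = ((1 - 98)*(-52/25))*51 = -97*(-52/25)*51 = (5044/25)*51 = 257244/25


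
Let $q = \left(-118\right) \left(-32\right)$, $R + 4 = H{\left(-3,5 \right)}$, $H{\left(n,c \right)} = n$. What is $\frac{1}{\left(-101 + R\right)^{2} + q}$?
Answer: $\frac{1}{15440} \approx 6.4767 \cdot 10^{-5}$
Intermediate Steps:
$R = -7$ ($R = -4 - 3 = -7$)
$q = 3776$
$\frac{1}{\left(-101 + R\right)^{2} + q} = \frac{1}{\left(-101 - 7\right)^{2} + 3776} = \frac{1}{\left(-108\right)^{2} + 3776} = \frac{1}{11664 + 3776} = \frac{1}{15440}$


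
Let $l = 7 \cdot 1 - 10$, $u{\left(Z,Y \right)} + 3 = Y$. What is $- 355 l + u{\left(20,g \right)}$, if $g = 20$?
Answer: $1082$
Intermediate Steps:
$u{\left(Z,Y \right)} = -3 + Y$
$l = -3$ ($l = 7 - 10 = -3$)
$- 355 l + u{\left(20,g \right)} = \left(-355\right) \left(-3\right) + \left(-3 + 20\right) = 1065 + 17 = 1082$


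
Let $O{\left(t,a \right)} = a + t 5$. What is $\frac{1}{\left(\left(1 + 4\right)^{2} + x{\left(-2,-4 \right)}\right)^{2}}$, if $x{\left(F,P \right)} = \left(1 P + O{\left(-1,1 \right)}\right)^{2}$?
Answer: $\frac{1}{7921} \approx 0.00012625$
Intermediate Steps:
$O{\left(t,a \right)} = a + 5 t$
$x{\left(F,P \right)} = \left(-4 + P\right)^{2}$ ($x{\left(F,P \right)} = \left(1 P + \left(1 + 5 \left(-1\right)\right)\right)^{2} = \left(P + \left(1 - 5\right)\right)^{2} = \left(P - 4\right)^{2} = \left(-4 + P\right)^{2}$)
$\frac{1}{\left(\left(1 + 4\right)^{2} + x{\left(-2,-4 \right)}\right)^{2}} = \frac{1}{\left(\left(1 + 4\right)^{2} + \left(-4 - 4\right)^{2}\right)^{2}} = \frac{1}{\left(5^{2} + \left(-8\right)^{2}\right)^{2}} = \frac{1}{\left(25 + 64\right)^{2}} = \frac{1}{89^{2}} = \frac{1}{7921}$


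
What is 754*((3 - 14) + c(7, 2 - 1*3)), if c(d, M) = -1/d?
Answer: -58812/7 ≈ -8401.7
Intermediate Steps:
754*((3 - 14) + c(7, 2 - 1*3)) = 754*((3 - 14) - 1/7) = 754*(-11 - 1*⅐) = 754*(-11 - ⅐) = 754*(-78/7) = -58812/7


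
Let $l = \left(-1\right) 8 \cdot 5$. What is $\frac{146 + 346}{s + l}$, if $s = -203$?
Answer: $- \frac{164}{81} \approx -2.0247$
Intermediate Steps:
$l = -40$ ($l = \left(-8\right) 5 = -40$)
$\frac{146 + 346}{s + l} = \frac{146 + 346}{-203 - 40} = \frac{492}{-243} = 492 \left(- \frac{1}{243}\right) = - \frac{164}{81}$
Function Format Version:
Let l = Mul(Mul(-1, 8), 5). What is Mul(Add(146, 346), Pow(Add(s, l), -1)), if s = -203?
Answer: Rational(-164, 81) ≈ -2.0247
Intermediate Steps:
l = -40 (l = Mul(-8, 5) = -40)
Mul(Add(146, 346), Pow(Add(s, l), -1)) = Mul(Add(146, 346), Pow(Add(-203, -40), -1)) = Mul(492, Pow(-243, -1)) = Mul(492, Rational(-1, 243)) = Rational(-164, 81)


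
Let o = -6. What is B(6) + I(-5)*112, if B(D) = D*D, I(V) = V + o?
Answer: -1196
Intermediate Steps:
I(V) = -6 + V (I(V) = V - 6 = -6 + V)
B(D) = D²
B(6) + I(-5)*112 = 6² + (-6 - 5)*112 = 36 - 11*112 = 36 - 1232 = -1196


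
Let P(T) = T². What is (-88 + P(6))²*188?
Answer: 508352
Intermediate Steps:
(-88 + P(6))²*188 = (-88 + 6²)²*188 = (-88 + 36)²*188 = (-52)²*188 = 2704*188 = 508352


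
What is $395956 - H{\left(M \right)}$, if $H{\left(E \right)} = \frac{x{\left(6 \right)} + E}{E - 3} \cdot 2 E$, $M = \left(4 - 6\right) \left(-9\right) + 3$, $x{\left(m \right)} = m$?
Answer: $395893$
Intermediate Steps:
$M = 21$ ($M = \left(4 - 6\right) \left(-9\right) + 3 = \left(-2\right) \left(-9\right) + 3 = 18 + 3 = 21$)
$H{\left(E \right)} = \frac{2 E \left(6 + E\right)}{-3 + E}$ ($H{\left(E \right)} = \frac{6 + E}{E - 3} \cdot 2 E = \frac{6 + E}{-3 + E} 2 E = \frac{2 \left(6 + E\right)}{-3 + E} E = \frac{2 E \left(6 + E\right)}{-3 + E}$)
$395956 - H{\left(M \right)} = 395956 - 2 \cdot 21 \frac{1}{-3 + 21} \left(6 + 21\right) = 395956 - 2 \cdot 21 \cdot \frac{1}{18} \cdot 27 = 395956 - 63 = 395893$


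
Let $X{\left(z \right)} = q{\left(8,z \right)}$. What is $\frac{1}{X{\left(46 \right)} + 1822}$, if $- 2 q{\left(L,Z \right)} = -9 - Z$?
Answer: $\frac{2}{3699} \approx 0.00054069$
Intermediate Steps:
$q{\left(L,Z \right)} = \frac{9}{2} + \frac{Z}{2}$ ($q{\left(L,Z \right)} = - \frac{-9 - Z}{2} = \frac{9}{2} + \frac{Z}{2}$)
$X{\left(z \right)} = \frac{9}{2} + \frac{z}{2}$
$\frac{1}{X{\left(46 \right)} + 1822} = \frac{1}{\left(\frac{9}{2} + \frac{1}{2} \cdot 46\right) + 1822} = \frac{1}{\left(\frac{9}{2} + 23\right) + 1822} = \frac{1}{\frac{55}{2} + 1822} = \frac{1}{\frac{3699}{2}} = \frac{2}{3699}$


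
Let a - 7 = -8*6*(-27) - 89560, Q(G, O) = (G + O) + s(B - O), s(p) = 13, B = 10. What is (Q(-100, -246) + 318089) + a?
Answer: 229499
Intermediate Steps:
Q(G, O) = 13 + G + O (Q(G, O) = (G + O) + 13 = 13 + G + O)
a = -88257 (a = 7 + (-8*6*(-27) - 89560) = 7 + (-48*(-27) - 89560) = 7 + (1296 - 89560) = 7 - 88264 = -88257)
(Q(-100, -246) + 318089) + a = ((13 - 100 - 246) + 318089) - 88257 = (-333 + 318089) - 88257 = 317756 - 88257 = 229499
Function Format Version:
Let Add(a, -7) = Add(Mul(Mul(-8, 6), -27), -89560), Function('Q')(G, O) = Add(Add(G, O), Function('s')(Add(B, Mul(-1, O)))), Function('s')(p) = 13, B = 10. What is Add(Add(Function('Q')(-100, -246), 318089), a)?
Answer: 229499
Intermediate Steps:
Function('Q')(G, O) = Add(13, G, O) (Function('Q')(G, O) = Add(Add(G, O), 13) = Add(13, G, O))
a = -88257 (a = Add(7, Add(Mul(Mul(-8, 6), -27), -89560)) = Add(7, Add(Mul(-48, -27), -89560)) = Add(7, Add(1296, -89560)) = Add(7, -88264) = -88257)
Add(Add(Function('Q')(-100, -246), 318089), a) = Add(Add(Add(13, -100, -246), 318089), -88257) = Add(Add(-333, 318089), -88257) = Add(317756, -88257) = 229499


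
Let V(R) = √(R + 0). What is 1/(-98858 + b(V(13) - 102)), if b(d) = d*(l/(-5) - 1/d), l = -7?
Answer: -2475045/245033909444 - 35*√13/245033909444 ≈ -1.0101e-5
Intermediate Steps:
V(R) = √R
b(d) = d*(7/5 - 1/d) (b(d) = d*(-7/(-5) - 1/d) = d*(-7*(-⅕) - 1/d) = d*(7/5 - 1/d))
1/(-98858 + b(V(13) - 102)) = 1/(-98858 + (-1 + 7*(√13 - 102)/5)) = 1/(-98858 + (-1 + 7*(-102 + √13)/5)) = 1/(-98858 + (-1 + (-714/5 + 7*√13/5))) = 1/(-98858 + (-719/5 + 7*√13/5)) = 1/(-495009/5 + 7*√13/5)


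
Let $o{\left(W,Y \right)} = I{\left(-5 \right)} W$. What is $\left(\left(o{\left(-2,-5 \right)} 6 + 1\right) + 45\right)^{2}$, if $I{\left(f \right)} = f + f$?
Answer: $27556$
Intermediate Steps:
$I{\left(f \right)} = 2 f$
$o{\left(W,Y \right)} = - 10 W$ ($o{\left(W,Y \right)} = 2 \left(-5\right) W = - 10 W$)
$\left(\left(o{\left(-2,-5 \right)} 6 + 1\right) + 45\right)^{2} = \left(\left(\left(-10\right) \left(-2\right) 6 + 1\right) + 45\right)^{2} = \left(\left(20 \cdot 6 + 1\right) + 45\right)^{2} = \left(\left(120 + 1\right) + 45\right)^{2} = \left(121 + 45\right)^{2} = 166^{2} = 27556$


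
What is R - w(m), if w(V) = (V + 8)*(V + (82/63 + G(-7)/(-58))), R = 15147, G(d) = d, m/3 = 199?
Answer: -1267567037/3654 ≈ -3.4690e+5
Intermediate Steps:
m = 597 (m = 3*199 = 597)
w(V) = (8 + V)*(5197/3654 + V) (w(V) = (V + 8)*(V + (82/63 - 7/(-58))) = (8 + V)*(V + (82*(1/63) - 7*(-1/58))) = (8 + V)*(V + (82/63 + 7/58)) = (8 + V)*(V + 5197/3654) = (8 + V)*(5197/3654 + V))
R - w(m) = 15147 - (20788/1827 + 597² + (34429/3654)*597) = 15147 - (20788/1827 + 356409 + 6851371/1218) = 15147 - 1*1322914175/3654 = 15147 - 1322914175/3654 = -1267567037/3654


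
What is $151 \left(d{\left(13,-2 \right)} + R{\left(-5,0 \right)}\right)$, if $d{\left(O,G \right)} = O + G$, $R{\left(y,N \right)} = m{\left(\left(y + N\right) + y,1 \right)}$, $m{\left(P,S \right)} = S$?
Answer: $1812$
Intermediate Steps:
$R{\left(y,N \right)} = 1$
$d{\left(O,G \right)} = G + O$
$151 \left(d{\left(13,-2 \right)} + R{\left(-5,0 \right)}\right) = 151 \left(\left(-2 + 13\right) + 1\right) = 151 \left(11 + 1\right) = 151 \cdot 12 = 1812$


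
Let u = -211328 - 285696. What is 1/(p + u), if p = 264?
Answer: -1/496760 ≈ -2.0130e-6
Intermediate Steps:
u = -497024
1/(p + u) = 1/(264 - 497024) = 1/(-496760) = -1/496760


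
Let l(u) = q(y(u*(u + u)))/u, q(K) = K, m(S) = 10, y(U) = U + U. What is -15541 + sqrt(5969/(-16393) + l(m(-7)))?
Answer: -15541 + sqrt(63025847)/1261 ≈ -15535.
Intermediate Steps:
y(U) = 2*U
l(u) = 4*u (l(u) = (2*(u*(u + u)))/u = (2*(u*(2*u)))/u = (2*(2*u**2))/u = (4*u**2)/u = 4*u)
-15541 + sqrt(5969/(-16393) + l(m(-7))) = -15541 + sqrt(5969/(-16393) + 4*10) = -15541 + sqrt(5969*(-1/16393) + 40) = -15541 + sqrt(-5969/16393 + 40) = -15541 + sqrt(649751/16393) = -15541 + sqrt(63025847)/1261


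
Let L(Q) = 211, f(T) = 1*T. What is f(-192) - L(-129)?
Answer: -403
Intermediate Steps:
f(T) = T
f(-192) - L(-129) = -192 - 1*211 = -192 - 211 = -403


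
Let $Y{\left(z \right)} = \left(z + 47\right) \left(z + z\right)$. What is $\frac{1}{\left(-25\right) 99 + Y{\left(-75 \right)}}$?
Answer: $\frac{1}{1725} \approx 0.00057971$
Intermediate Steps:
$Y{\left(z \right)} = 2 z \left(47 + z\right)$ ($Y{\left(z \right)} = \left(47 + z\right) 2 z = 2 z \left(47 + z\right)$)
$\frac{1}{\left(-25\right) 99 + Y{\left(-75 \right)}} = \frac{1}{\left(-25\right) 99 + 2 \left(-75\right) \left(47 - 75\right)} = \frac{1}{-2475 + 2 \left(-75\right) \left(-28\right)} = \frac{1}{-2475 + 4200} = \frac{1}{1725}$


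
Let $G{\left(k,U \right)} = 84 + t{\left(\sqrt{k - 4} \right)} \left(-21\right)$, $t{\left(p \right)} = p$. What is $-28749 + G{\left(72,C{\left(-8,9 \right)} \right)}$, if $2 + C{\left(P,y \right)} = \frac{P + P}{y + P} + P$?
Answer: $-28665 - 42 \sqrt{17} \approx -28838.0$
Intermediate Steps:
$C{\left(P,y \right)} = -2 + P + \frac{2 P}{P + y}$ ($C{\left(P,y \right)} = -2 + \left(\frac{P + P}{y + P} + P\right) = -2 + \left(\frac{2 P}{P + y} + P\right) = -2 + \left(P + \frac{2 P}{P + y}\right) = -2 + P + \frac{2 P}{P + y}$)
$G{\left(k,U \right)} = 84 - 21 \sqrt{-4 + k}$ ($G{\left(k,U \right)} = 84 + \sqrt{k - 4} \left(-21\right) = 84 + \sqrt{-4 + k} \left(-21\right) = 84 - 21 \sqrt{-4 + k}$)
$-28749 + G{\left(72,C{\left(-8,9 \right)} \right)} = -28749 + \left(84 - 21 \sqrt{-4 + 72}\right) = -28749 + \left(84 - 21 \sqrt{68}\right) = -28749 + \left(84 - 21 \cdot 2 \sqrt{17}\right) = -28749 + \left(84 - 42 \sqrt{17}\right) = -28665 - 42 \sqrt{17}$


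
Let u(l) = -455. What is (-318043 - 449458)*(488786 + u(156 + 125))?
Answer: -374794530831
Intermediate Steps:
(-318043 - 449458)*(488786 + u(156 + 125)) = (-318043 - 449458)*(488786 - 455) = -767501*488331 = -374794530831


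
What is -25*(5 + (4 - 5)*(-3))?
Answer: -200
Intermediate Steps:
-25*(5 + (4 - 5)*(-3)) = -25*(5 - 1*(-3)) = -25*(5 + 3) = -25*8 = -200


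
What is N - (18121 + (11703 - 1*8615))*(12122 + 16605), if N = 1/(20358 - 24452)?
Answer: -2494355240643/4094 ≈ -6.0927e+8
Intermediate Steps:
N = -1/4094 (N = 1/(-4094) = -1/4094 ≈ -0.00024426)
N - (18121 + (11703 - 1*8615))*(12122 + 16605) = -1/4094 - (18121 + (11703 - 1*8615))*(12122 + 16605) = -1/4094 - (18121 + (11703 - 8615))*28727 = -1/4094 - (18121 + 3088)*28727 = -1/4094 - 21209*28727 = -1/4094 - 1*609270943 = -1/4094 - 609270943 = -2494355240643/4094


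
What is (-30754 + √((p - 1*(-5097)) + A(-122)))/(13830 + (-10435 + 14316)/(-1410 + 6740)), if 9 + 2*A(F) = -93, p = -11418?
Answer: -163918820/73717781 + 31980*I*√177/73717781 ≈ -2.2236 + 0.0057716*I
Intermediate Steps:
A(F) = -51 (A(F) = -9/2 + (½)*(-93) = -9/2 - 93/2 = -51)
(-30754 + √((p - 1*(-5097)) + A(-122)))/(13830 + (-10435 + 14316)/(-1410 + 6740)) = (-30754 + √((-11418 - 1*(-5097)) - 51))/(13830 + (-10435 + 14316)/(-1410 + 6740)) = (-30754 + √((-11418 + 5097) - 51))/(13830 + 3881/5330) = (-30754 + √(-6321 - 51))/(13830 + 3881*(1/5330)) = (-30754 + √(-6372))/(13830 + 3881/5330) = (-30754 + 6*I*√177)/(73717781/5330) = (-30754 + 6*I*√177)*(5330/73717781) = -163918820/73717781 + 31980*I*√177/73717781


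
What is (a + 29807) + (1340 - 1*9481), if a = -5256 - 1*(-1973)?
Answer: 18383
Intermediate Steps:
a = -3283 (a = -5256 + 1973 = -3283)
(a + 29807) + (1340 - 1*9481) = (-3283 + 29807) + (1340 - 1*9481) = 26524 + (1340 - 9481) = 26524 - 8141 = 18383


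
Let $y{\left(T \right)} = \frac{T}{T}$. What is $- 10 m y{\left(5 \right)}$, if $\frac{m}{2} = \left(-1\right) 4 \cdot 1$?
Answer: $80$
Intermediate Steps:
$y{\left(T \right)} = 1$
$m = -8$ ($m = 2 \left(-1\right) 4 \cdot 1 = 2 \left(\left(-4\right) 1\right) = 2 \left(-4\right) = -8$)
$- 10 m y{\left(5 \right)} = \left(-10\right) \left(-8\right) 1 = 80 \cdot 1 = 80$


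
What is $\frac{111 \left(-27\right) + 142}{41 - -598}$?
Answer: $- \frac{2855}{639} \approx -4.4679$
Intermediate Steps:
$\frac{111 \left(-27\right) + 142}{41 - -598} = \frac{-2997 + 142}{41 + 598} = - \frac{2855}{639}$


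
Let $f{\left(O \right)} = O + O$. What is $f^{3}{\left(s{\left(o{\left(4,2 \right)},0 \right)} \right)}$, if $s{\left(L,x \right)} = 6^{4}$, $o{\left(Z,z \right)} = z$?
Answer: $17414258688$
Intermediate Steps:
$s{\left(L,x \right)} = 1296$
$f{\left(O \right)} = 2 O$
$f^{3}{\left(s{\left(o{\left(4,2 \right)},0 \right)} \right)} = \left(2 \cdot 1296\right)^{3} = 2592^{3} = 17414258688$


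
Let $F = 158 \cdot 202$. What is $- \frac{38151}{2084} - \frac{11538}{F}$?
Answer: $- \frac{310418127}{16628236} \approx -18.668$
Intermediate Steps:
$F = 31916$
$- \frac{38151}{2084} - \frac{11538}{F} = - \frac{38151}{2084} - \frac{11538}{31916} = \left(-38151\right) \frac{1}{2084} - \frac{5769}{15958} = - \frac{38151}{2084} - \frac{5769}{15958} = - \frac{310418127}{16628236}$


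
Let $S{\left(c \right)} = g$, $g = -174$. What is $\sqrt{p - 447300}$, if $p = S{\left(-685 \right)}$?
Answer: $i \sqrt{447474} \approx 668.93 i$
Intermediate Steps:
$S{\left(c \right)} = -174$
$p = -174$
$\sqrt{p - 447300} = \sqrt{-174 - 447300} = \sqrt{-447474} = i \sqrt{447474}$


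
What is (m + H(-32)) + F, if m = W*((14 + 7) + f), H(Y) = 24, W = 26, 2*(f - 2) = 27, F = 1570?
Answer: 2543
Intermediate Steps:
f = 31/2 (f = 2 + (½)*27 = 2 + 27/2 = 31/2 ≈ 15.500)
m = 949 (m = 26*((14 + 7) + 31/2) = 26*(21 + 31/2) = 26*(73/2) = 949)
(m + H(-32)) + F = (949 + 24) + 1570 = 973 + 1570 = 2543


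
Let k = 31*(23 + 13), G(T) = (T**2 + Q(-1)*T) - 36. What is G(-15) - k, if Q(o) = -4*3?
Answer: -747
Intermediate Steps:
Q(o) = -12
G(T) = -36 + T**2 - 12*T (G(T) = (T**2 - 12*T) - 36 = -36 + T**2 - 12*T)
k = 1116 (k = 31*36 = 1116)
G(-15) - k = (-36 + (-15)**2 - 12*(-15)) - 1*1116 = (-36 + 225 + 180) - 1116 = 369 - 1116 = -747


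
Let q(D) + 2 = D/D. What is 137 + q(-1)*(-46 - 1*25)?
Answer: 208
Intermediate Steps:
q(D) = -1 (q(D) = -2 + D/D = -2 + 1 = -1)
137 + q(-1)*(-46 - 1*25) = 137 - (-46 - 1*25) = 137 - (-46 - 25) = 137 - 1*(-71) = 137 + 71 = 208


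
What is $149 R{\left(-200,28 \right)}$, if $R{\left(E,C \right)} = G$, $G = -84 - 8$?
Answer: $-13708$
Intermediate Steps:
$G = -92$ ($G = -84 - 8 = -92$)
$R{\left(E,C \right)} = -92$
$149 R{\left(-200,28 \right)} = 149 \left(-92\right) = -13708$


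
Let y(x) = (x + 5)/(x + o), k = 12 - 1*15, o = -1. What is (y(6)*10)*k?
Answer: -66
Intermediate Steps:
k = -3 (k = 12 - 15 = -3)
y(x) = (5 + x)/(-1 + x) (y(x) = (x + 5)/(x - 1) = (5 + x)/(-1 + x))
(y(6)*10)*k = (((5 + 6)/(-1 + 6))*10)*(-3) = ((11/5)*10)*(-3) = 22*(-3) = -66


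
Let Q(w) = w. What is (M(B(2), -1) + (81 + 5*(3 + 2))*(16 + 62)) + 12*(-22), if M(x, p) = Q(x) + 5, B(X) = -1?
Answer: 8008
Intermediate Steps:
M(x, p) = 5 + x (M(x, p) = x + 5 = 5 + x)
(M(B(2), -1) + (81 + 5*(3 + 2))*(16 + 62)) + 12*(-22) = ((5 - 1) + (81 + 5*(3 + 2))*(16 + 62)) + 12*(-22) = (4 + (81 + 5*5)*78) - 264 = (4 + (81 + 25)*78) - 264 = (4 + 106*78) - 264 = (4 + 8268) - 264 = 8272 - 264 = 8008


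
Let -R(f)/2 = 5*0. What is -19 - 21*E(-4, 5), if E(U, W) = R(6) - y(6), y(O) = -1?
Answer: -40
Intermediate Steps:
R(f) = 0 (R(f) = -10*0 = -2*0 = 0)
E(U, W) = 1 (E(U, W) = 0 - 1*(-1) = 0 + 1 = 1)
-19 - 21*E(-4, 5) = -19 - 21*1 = -19 - 21 = -40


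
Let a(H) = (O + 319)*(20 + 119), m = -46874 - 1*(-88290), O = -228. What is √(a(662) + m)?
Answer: √54065 ≈ 232.52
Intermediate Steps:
m = 41416 (m = -46874 + 88290 = 41416)
a(H) = 12649 (a(H) = (-228 + 319)*(20 + 119) = 91*139 = 12649)
√(a(662) + m) = √(12649 + 41416) = √54065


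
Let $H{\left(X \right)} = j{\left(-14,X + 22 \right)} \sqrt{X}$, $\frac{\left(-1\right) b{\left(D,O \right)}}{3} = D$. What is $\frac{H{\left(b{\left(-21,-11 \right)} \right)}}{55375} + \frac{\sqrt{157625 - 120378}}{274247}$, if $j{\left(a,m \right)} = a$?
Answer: $- \frac{42 \sqrt{7}}{55375} + \frac{\sqrt{37247}}{274247} \approx -0.001303$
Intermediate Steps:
$b{\left(D,O \right)} = - 3 D$
$H{\left(X \right)} = - 14 \sqrt{X}$
$\frac{H{\left(b{\left(-21,-11 \right)} \right)}}{55375} + \frac{\sqrt{157625 - 120378}}{274247} = \frac{\left(-14\right) \sqrt{\left(-3\right) \left(-21\right)}}{55375} + \frac{\sqrt{157625 - 120378}}{274247} = - 14 \sqrt{63} \cdot \frac{1}{55375} + \sqrt{37247} \cdot \frac{1}{274247} = - 14 \cdot 3 \sqrt{7} \cdot \frac{1}{55375} + \frac{\sqrt{37247}}{274247} = - 42 \sqrt{7} \cdot \frac{1}{55375} + \frac{\sqrt{37247}}{274247} = - \frac{42 \sqrt{7}}{55375} + \frac{\sqrt{37247}}{274247}$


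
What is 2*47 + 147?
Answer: 241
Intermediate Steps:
2*47 + 147 = 94 + 147 = 241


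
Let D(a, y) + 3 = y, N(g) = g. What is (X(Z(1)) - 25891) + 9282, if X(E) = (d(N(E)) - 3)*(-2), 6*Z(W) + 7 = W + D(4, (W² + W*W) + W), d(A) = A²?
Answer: -16605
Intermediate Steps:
D(a, y) = -3 + y
Z(W) = -5/3 + W/3 + W²/3 (Z(W) = -7/6 + (W + (-3 + ((W² + W*W) + W)))/6 = -7/6 + (W + (-3 + ((W² + W²) + W)))/6 = -7/6 + (W + (-3 + (2*W² + W)))/6 = -7/6 + (W + (-3 + (W + 2*W²)))/6 = -7/6 + (W + (-3 + W + 2*W²))/6 = -7/6 + (-3 + 2*W + 2*W²)/6 = -7/6 + (-½ + W/3 + W²/3) = -5/3 + W/3 + W²/3)
X(E) = 6 - 2*E² (X(E) = (E² - 3)*(-2) = (-3 + E²)*(-2) = 6 - 2*E²)
(X(Z(1)) - 25891) + 9282 = ((6 - 2*(-5/3 + (⅓)*1 + (⅓)*1²)²) - 25891) + 9282 = ((6 - 2*(-5/3 + ⅓ + (⅓)*1)²) - 25891) + 9282 = ((6 - 2*(-5/3 + ⅓ + ⅓)²) - 25891) + 9282 = ((6 - 2*(-1)²) - 25891) + 9282 = ((6 - 2*1) - 25891) + 9282 = ((6 - 2) - 25891) + 9282 = (4 - 25891) + 9282 = -25887 + 9282 = -16605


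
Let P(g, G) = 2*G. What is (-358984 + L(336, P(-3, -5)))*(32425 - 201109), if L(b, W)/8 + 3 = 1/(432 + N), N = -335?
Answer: 5874212481312/97 ≈ 6.0559e+10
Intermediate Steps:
L(b, W) = -2320/97 (L(b, W) = -24 + 8/(432 - 335) = -24 + 8/97 = -2320/97)
(-358984 + L(336, P(-3, -5)))*(32425 - 201109) = (-358984 - 2320/97)*(32425 - 201109) = -34823768/97*(-168684) = 5874212481312/97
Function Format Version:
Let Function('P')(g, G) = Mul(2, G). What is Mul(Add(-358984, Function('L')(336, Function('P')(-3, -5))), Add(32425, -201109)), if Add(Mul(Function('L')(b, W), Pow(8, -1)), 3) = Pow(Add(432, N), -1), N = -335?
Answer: Rational(5874212481312, 97) ≈ 6.0559e+10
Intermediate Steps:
Function('L')(b, W) = Rational(-2320, 97) (Function('L')(b, W) = Add(-24, Mul(8, Pow(Add(432, -335), -1))) = Add(-24, Mul(8, Pow(97, -1))) = Add(-24, Mul(8, Rational(1, 97))) = Add(-24, Rational(8, 97)) = Rational(-2320, 97))
Mul(Add(-358984, Function('L')(336, Function('P')(-3, -5))), Add(32425, -201109)) = Mul(Add(-358984, Rational(-2320, 97)), Add(32425, -201109)) = Mul(Rational(-34823768, 97), -168684) = Rational(5874212481312, 97)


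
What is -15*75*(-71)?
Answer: 79875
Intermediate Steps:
-15*75*(-71) = -1125*(-71) = 79875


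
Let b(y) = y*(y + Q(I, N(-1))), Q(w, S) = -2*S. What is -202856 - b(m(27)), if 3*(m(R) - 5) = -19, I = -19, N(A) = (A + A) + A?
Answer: -1825648/9 ≈ -2.0285e+5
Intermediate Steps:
N(A) = 3*A (N(A) = 2*A + A = 3*A)
m(R) = -4/3 (m(R) = 5 + (1/3)*(-19) = 5 - 19/3 = -4/3)
b(y) = y*(6 + y) (b(y) = y*(y - 6*(-1)) = y*(y - 2*(-3)) = y*(y + 6) = y*(6 + y))
-202856 - b(m(27)) = -202856 - (-4)*(6 - 4/3)/3 = -202856 - (-4)*14/(3*3) = -202856 - 1*(-56/9) = -202856 + 56/9 = -1825648/9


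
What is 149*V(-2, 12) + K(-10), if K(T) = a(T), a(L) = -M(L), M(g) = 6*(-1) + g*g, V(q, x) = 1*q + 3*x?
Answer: 4972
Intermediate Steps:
V(q, x) = q + 3*x
M(g) = -6 + g²
a(L) = 6 - L² (a(L) = -(-6 + L²) = 6 - L²)
K(T) = 6 - T²
149*V(-2, 12) + K(-10) = 149*(-2 + 3*12) + (6 - 1*(-10)²) = 149*(-2 + 36) + (6 - 1*100) = 149*34 + (6 - 100) = 5066 - 94 = 4972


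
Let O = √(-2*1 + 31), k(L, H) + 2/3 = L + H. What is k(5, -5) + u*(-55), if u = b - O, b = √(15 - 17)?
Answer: -⅔ + 55*√29 - 55*I*√2 ≈ 295.52 - 77.782*I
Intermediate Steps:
k(L, H) = -⅔ + H + L (k(L, H) = -⅔ + (L + H) = -⅔ + (H + L) = -⅔ + H + L)
b = I*√2 (b = √(-2) = I*√2 ≈ 1.4142*I)
O = √29 (O = √(-2 + 31) = √29 ≈ 5.3852)
u = -√29 + I*√2 (u = I*√2 - √29 = -√29 + I*√2 ≈ -5.3852 + 1.4142*I)
k(5, -5) + u*(-55) = (-⅔ - 5 + 5) + (-√29 + I*√2)*(-55) = -⅔ + (55*√29 - 55*I*√2) = -⅔ + 55*√29 - 55*I*√2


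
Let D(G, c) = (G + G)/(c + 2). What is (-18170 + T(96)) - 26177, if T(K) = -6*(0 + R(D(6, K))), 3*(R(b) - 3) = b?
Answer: -2173897/49 ≈ -44365.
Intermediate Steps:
D(G, c) = 2*G/(2 + c) (D(G, c) = (2*G)/(2 + c) = 2*G/(2 + c))
R(b) = 3 + b/3
T(K) = -18 - 24/(2 + K) (T(K) = -6*(0 + (3 + (2*6/(2 + K))/3)) = -6*(0 + (3 + (12/(2 + K))/3)) = -6*(0 + (3 + 4/(2 + K))) = -6*(3 + 4/(2 + K)) = -18 - 24/(2 + K))
(-18170 + T(96)) - 26177 = (-18170 + 6*(-10 - 3*96)/(2 + 96)) - 26177 = (-18170 + 6*(-10 - 288)/98) - 26177 = (-18170 + 6*(1/98)*(-298)) - 26177 = (-18170 - 894/49) - 26177 = -891224/49 - 26177 = -2173897/49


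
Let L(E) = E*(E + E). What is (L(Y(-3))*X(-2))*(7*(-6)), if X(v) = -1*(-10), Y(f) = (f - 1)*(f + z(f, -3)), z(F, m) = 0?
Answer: -120960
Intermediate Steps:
Y(f) = f*(-1 + f) (Y(f) = (f - 1)*(f + 0) = (-1 + f)*f = f*(-1 + f))
L(E) = 2*E² (L(E) = E*(2*E) = 2*E²)
X(v) = 10
(L(Y(-3))*X(-2))*(7*(-6)) = ((2*(-3*(-1 - 3))²)*10)*(7*(-6)) = ((2*(-3*(-4))²)*10)*(-42) = ((2*12²)*10)*(-42) = ((2*144)*10)*(-42) = (288*10)*(-42) = 2880*(-42) = -120960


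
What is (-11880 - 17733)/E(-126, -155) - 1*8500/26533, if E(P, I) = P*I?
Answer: -317242243/172729830 ≈ -1.8366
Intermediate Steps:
E(P, I) = I*P
(-11880 - 17733)/E(-126, -155) - 1*8500/26533 = (-11880 - 17733)/((-155*(-126))) - 1*8500/26533 = -29613/19530 - 8500*1/26533 = -29613*1/19530 - 8500/26533 = -9871/6510 - 8500/26533 = -317242243/172729830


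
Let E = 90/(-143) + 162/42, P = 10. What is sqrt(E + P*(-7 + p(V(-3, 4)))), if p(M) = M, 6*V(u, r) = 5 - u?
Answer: I*sqrt(481912431)/3003 ≈ 7.3102*I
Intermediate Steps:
V(u, r) = 5/6 - u/6 (V(u, r) = (5 - u)/6 = 5/6 - u/6)
E = 3231/1001 (E = 90*(-1/143) + 162*(1/42) = -90/143 + 27/7 = 3231/1001 ≈ 3.2278)
sqrt(E + P*(-7 + p(V(-3, 4)))) = sqrt(3231/1001 + 10*(-7 + (5/6 - 1/6*(-3)))) = sqrt(3231/1001 + 10*(-7 + (5/6 + 1/2))) = sqrt(3231/1001 + 10*(-7 + 4/3)) = sqrt(3231/1001 + 10*(-17/3)) = sqrt(3231/1001 - 170/3) = sqrt(-160477/3003) = I*sqrt(481912431)/3003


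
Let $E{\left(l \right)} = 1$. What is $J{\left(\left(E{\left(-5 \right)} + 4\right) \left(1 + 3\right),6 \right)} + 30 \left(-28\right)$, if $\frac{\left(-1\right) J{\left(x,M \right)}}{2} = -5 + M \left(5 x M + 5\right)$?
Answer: $-8090$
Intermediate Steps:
$J{\left(x,M \right)} = 10 - 2 M \left(5 + 5 M x\right)$ ($J{\left(x,M \right)} = - 2 \left(-5 + M \left(5 x M + 5\right)\right) = - 2 \left(-5 + M \left(5 M x + 5\right)\right) = - 2 \left(-5 + M \left(5 + 5 M x\right)\right) = 10 - 2 M \left(5 + 5 M x\right)$)
$J{\left(\left(E{\left(-5 \right)} + 4\right) \left(1 + 3\right),6 \right)} + 30 \left(-28\right) = \left(10 - 60 - 10 \left(1 + 4\right) \left(1 + 3\right) 6^{2}\right) + 30 \left(-28\right) = \left(10 - 60 - 10 \cdot 5 \cdot 4 \cdot 36\right) - 840 = \left(10 - 60 - 200 \cdot 36\right) - 840 = \left(10 - 60 - 7200\right) - 840 = -7250 - 840 = -8090$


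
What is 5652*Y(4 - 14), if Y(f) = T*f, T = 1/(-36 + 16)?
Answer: 2826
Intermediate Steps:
T = -1/20 (T = 1/(-20) = -1/20 ≈ -0.050000)
Y(f) = -f/20
5652*Y(4 - 14) = 5652*(-(4 - 14)/20) = 5652*(-1/20*(-10)) = 5652*(½) = 2826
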